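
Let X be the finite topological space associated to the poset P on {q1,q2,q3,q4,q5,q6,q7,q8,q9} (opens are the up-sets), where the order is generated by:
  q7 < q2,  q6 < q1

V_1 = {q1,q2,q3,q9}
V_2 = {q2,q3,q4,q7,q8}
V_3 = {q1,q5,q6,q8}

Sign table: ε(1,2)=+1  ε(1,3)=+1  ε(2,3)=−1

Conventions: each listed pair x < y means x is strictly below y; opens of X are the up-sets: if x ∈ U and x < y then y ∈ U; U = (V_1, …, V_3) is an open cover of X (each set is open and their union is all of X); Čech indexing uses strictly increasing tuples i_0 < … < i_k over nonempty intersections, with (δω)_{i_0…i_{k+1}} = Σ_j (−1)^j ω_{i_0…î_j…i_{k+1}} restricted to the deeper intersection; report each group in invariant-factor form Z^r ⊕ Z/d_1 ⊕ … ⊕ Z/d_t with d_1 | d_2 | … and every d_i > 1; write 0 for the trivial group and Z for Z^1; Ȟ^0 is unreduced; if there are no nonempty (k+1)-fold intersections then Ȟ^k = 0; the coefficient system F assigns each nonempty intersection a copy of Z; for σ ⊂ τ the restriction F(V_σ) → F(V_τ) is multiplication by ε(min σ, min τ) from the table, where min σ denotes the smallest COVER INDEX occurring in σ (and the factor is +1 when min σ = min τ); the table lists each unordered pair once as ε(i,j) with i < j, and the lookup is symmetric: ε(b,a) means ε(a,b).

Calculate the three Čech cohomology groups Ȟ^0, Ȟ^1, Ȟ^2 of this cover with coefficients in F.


nerve simplices:
  V12={q2,q3} V13={q1} V23={q8}
C dims 3,3; δ0: rk 3, SNF 1^2·2
degree 0: 3−3−0 = 0 → Ȟ^0 ≅ 0
degree 1: 3−0−3 = 0 plus torsion [2] → Ȟ^1 ≅ Z/2
degree 2: 0−0−0 = 0 → Ȟ^2 ≅ 0

Ȟ^0(U;F) ≅ 0,  Ȟ^1(U;F) ≅ Z/2,  Ȟ^2(U;F) ≅ 0


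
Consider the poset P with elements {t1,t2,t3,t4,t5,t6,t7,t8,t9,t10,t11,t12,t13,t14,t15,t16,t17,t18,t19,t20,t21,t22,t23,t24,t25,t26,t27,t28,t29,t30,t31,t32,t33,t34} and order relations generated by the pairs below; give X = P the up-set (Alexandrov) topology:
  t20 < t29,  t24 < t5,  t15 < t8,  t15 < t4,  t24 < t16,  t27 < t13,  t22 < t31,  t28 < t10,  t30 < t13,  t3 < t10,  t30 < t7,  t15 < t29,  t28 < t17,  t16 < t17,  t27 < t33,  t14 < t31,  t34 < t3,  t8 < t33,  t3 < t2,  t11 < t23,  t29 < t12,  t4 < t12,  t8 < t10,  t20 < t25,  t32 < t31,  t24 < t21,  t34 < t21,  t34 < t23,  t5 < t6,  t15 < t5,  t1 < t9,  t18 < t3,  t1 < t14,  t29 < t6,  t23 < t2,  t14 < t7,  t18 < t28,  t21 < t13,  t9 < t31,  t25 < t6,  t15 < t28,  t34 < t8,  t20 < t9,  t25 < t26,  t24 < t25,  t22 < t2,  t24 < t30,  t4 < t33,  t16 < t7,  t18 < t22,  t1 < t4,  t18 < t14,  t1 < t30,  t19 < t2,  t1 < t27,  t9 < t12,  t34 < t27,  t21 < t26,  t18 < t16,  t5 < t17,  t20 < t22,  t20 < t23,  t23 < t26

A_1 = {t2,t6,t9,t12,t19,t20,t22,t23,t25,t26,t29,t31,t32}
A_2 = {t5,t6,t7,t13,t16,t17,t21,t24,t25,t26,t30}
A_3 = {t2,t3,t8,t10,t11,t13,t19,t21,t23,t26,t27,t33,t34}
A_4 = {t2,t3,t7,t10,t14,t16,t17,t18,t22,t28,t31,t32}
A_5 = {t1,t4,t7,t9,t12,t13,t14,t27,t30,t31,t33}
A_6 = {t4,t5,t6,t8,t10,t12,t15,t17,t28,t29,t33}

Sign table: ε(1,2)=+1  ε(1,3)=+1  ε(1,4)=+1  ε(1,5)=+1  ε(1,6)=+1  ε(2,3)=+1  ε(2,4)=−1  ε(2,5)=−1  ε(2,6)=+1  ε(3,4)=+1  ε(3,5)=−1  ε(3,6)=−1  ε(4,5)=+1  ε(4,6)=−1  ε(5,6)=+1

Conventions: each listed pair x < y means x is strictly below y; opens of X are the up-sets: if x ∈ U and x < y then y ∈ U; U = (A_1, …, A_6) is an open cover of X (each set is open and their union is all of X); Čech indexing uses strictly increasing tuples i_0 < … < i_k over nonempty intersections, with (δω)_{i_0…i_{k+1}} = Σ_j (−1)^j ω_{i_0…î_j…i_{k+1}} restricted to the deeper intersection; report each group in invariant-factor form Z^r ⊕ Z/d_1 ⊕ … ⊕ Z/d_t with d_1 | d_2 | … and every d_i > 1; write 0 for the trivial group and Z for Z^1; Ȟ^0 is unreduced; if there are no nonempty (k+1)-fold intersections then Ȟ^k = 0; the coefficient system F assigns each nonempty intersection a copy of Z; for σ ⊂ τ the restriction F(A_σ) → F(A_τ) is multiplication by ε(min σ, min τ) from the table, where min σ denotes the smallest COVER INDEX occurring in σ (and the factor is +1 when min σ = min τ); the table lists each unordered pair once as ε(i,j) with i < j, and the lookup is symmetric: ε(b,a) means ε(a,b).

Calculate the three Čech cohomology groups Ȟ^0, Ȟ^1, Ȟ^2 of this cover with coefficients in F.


Ȟ^0(U;F) ≅ 0, Ȟ^1(U;F) ≅ Z/2, Ȟ^2(U;F) ≅ Z

nerve simplices:
  A12={t6,t25,t26} A13={t2,t19,t23,t26} A14={t2,t22,t31,t32} A15={t9,t12,t31} A16={t6,t12,t29} A23={t13,t21,t26} A24={t7,t16,t17} A25={t7,t13,t30} A26={t5,t6,t17} A34={t2,t3,t10} A35={t13,t27,t33} A36={t8,t10,t33} A45={t7,t14,t31} A46={t10,t17,t28} A56={t4,t12,t33}
  A123={t26} A126={t6} A134={t2} A145={t31} A156={t12} A235={t13} A245={t7} A246={t17} A346={t10} A356={t33}
C dims 6,15,10; δ0: rk 6, SNF 1^5·2; δ1: rk 9, SNF 1^9
degree 0: 6−6−0 = 0 → Ȟ^0 ≅ 0
degree 1: 15−9−6 = 0 plus torsion [2] → Ȟ^1 ≅ Z/2
degree 2: 10−0−9 = 1 → Ȟ^2 ≅ Z


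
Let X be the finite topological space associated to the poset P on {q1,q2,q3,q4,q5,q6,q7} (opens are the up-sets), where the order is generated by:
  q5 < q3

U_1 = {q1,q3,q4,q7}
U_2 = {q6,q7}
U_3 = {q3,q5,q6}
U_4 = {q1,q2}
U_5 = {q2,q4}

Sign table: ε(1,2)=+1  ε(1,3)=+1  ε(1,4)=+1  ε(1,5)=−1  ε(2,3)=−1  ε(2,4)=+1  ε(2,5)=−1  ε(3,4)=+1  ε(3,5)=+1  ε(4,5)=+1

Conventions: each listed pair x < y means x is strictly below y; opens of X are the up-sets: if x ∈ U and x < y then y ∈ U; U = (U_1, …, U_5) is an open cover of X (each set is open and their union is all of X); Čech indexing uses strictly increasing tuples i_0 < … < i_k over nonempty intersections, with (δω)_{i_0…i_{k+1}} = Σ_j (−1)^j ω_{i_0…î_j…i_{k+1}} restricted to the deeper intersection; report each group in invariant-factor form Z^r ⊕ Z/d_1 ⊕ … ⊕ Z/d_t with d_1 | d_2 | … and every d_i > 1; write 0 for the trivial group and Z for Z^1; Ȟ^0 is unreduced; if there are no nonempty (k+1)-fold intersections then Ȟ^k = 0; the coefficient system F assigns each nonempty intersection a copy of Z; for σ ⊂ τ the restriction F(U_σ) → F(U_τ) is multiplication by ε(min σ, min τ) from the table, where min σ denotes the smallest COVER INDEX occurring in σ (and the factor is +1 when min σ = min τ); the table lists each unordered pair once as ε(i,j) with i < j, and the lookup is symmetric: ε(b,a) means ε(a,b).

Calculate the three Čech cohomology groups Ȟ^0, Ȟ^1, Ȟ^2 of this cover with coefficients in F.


Ȟ^0(U;F) ≅ 0,  Ȟ^1(U;F) ≅ Z ⊕ Z/2,  Ȟ^2(U;F) ≅ 0

nonempty intersections:
  U12={q7} U13={q3} U14={q1} U15={q4} U23={q6} U45={q2}
C dims 5,6; δ0: rk 5, SNF 1^4·2
Ȟ^0: (5−5)−0=0 ⇒ 0
Ȟ^1: (6−0)−5=1 plus torsion [2] ⇒ Z ⊕ Z/2
Ȟ^2: (0−0)−0=0 ⇒ 0


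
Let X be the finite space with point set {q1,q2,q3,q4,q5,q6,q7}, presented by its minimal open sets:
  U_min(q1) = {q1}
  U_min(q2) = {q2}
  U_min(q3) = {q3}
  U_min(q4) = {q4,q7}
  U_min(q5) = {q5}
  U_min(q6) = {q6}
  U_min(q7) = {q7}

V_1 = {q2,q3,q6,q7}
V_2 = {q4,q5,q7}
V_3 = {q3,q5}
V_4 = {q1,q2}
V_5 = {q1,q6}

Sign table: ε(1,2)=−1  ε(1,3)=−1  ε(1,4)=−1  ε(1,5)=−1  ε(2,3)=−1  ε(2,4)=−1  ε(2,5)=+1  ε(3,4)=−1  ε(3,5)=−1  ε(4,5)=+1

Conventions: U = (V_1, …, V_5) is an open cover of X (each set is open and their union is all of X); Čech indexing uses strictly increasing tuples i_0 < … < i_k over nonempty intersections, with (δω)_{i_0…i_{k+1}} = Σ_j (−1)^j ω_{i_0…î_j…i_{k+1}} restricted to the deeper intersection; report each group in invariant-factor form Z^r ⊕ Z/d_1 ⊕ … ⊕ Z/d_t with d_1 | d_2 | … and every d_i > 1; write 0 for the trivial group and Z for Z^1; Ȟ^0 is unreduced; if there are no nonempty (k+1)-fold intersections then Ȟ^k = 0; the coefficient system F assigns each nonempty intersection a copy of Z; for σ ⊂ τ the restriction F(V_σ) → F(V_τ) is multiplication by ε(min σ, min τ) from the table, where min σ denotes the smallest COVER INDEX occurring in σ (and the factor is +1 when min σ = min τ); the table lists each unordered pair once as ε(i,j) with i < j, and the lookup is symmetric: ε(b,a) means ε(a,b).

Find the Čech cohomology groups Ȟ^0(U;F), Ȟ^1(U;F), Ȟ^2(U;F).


nerve of the cover:
  V12={q7} V13={q3} V14={q2} V15={q6} V23={q5} V45={q1}
C dims 5,6; δ0: rk 5, SNF 1^4·2
Ȟ^0 = (5 − 5) − 0 = 0, so Ȟ^0 ≅ 0
Ȟ^1 = (6 − 0) − 5 = 1 plus torsion [2], so Ȟ^1 ≅ Z ⊕ Z/2
Ȟ^2 = (0 − 0) − 0 = 0, so Ȟ^2 ≅ 0

Ȟ^0(U;F) ≅ 0; Ȟ^1(U;F) ≅ Z ⊕ Z/2; Ȟ^2(U;F) ≅ 0


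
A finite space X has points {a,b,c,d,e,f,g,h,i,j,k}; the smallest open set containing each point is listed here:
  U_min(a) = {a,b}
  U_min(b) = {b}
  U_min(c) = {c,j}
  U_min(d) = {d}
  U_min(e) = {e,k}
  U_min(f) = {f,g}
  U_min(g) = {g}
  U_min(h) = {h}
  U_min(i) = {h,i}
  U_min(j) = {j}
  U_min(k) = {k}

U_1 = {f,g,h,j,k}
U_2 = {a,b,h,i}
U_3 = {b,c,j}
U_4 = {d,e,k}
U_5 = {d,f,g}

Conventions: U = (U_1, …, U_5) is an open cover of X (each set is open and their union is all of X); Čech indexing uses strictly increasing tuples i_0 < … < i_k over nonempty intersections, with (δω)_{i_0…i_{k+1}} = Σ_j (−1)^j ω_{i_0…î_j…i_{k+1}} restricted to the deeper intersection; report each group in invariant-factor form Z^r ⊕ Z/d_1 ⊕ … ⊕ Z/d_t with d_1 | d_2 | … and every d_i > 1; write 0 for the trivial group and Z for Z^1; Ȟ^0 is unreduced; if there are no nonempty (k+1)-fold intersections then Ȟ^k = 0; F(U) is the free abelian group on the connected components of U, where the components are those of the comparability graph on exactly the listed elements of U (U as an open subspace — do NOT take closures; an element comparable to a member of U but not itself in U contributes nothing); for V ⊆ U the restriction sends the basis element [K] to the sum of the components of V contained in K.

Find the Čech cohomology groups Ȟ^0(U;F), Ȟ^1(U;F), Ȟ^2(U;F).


Ȟ^0 = Z^6, Ȟ^1 = 0, Ȟ^2 = 0

cover nerve:
  U12={h} U13={j} U14={k} U15={f,g} U23={b} U45={d}
components per intersection:
  U1: {f,g} {h} {j} {k}
  U2: {a,b} {h,i}
  U3: {b} {c,j}
  U4: {d} {e,k}
  U5: {d} {f,g}
  U12: {h}
  U13: {j}
  U14: {k}
  U15: {f,g}
  U23: {b}
  U45: {d}
C dims 12,6; δ0: rk 6, SNF 1^6
Ȟ^0: (12−6)−0=6 ⇒ Z^6
Ȟ^1: (6−0)−6=0 ⇒ 0
Ȟ^2: (0−0)−0=0 ⇒ 0


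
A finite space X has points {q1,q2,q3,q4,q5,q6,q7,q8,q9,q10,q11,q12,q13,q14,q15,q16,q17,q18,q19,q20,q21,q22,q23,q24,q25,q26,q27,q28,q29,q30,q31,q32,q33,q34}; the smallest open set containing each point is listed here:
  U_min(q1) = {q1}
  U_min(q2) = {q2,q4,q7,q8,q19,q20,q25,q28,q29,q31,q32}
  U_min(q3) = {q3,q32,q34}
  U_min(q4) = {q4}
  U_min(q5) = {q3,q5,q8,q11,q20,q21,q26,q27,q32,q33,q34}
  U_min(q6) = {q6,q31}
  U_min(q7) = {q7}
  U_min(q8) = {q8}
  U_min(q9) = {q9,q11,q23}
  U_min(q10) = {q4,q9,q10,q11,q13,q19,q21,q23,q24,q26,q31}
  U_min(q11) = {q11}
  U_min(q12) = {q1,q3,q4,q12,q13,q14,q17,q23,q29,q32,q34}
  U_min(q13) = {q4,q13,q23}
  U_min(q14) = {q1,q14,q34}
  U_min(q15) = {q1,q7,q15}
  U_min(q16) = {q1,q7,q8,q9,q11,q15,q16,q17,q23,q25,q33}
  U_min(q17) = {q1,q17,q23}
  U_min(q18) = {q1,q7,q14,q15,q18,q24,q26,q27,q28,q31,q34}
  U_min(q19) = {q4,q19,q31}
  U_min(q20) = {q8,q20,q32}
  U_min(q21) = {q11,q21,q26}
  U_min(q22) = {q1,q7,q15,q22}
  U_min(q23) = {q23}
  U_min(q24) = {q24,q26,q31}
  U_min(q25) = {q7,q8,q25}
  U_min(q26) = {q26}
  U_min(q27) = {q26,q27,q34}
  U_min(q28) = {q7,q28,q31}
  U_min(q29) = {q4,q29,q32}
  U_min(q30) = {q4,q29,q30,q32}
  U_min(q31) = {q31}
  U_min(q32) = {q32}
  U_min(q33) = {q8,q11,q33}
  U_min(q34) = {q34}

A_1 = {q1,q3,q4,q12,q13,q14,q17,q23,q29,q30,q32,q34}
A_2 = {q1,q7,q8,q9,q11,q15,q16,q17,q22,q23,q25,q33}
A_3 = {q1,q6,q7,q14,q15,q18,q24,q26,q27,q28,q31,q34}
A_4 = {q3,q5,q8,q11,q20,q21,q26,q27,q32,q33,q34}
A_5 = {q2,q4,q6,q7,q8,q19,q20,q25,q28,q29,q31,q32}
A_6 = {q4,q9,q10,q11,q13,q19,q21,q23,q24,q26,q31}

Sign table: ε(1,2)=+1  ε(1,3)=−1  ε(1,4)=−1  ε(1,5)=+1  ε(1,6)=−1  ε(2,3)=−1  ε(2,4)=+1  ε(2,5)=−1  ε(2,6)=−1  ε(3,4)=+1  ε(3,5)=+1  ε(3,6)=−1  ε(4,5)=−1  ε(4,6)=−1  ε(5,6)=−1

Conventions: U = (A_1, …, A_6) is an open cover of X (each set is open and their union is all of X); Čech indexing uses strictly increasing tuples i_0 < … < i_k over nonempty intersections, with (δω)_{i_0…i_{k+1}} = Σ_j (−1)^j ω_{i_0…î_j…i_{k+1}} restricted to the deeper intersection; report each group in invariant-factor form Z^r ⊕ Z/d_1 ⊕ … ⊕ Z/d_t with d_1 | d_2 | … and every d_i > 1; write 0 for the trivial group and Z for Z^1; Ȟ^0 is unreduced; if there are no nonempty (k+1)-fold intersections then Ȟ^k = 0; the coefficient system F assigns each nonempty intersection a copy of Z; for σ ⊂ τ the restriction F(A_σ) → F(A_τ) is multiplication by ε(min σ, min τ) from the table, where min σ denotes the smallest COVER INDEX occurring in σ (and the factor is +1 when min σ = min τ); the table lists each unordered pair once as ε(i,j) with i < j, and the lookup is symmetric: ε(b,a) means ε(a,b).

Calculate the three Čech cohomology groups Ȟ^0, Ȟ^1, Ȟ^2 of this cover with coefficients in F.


nonempty overlaps:
  A12={q1,q17,q23} A13={q1,q14,q34} A14={q3,q32,q34} A15={q4,q29,q32} A16={q4,q13,q23} A23={q1,q7,q15} A24={q8,q11,q33} A25={q7,q8,q25} A26={q9,q11,q23} A34={q26,q27,q34} A35={q6,q7,q28,q31} A36={q24,q26,q31} A45={q8,q20,q32} A46={q11,q21,q26} A56={q4,q19,q31}
  A123={q1} A126={q23} A134={q34} A145={q32} A156={q4} A235={q7} A245={q8} A246={q11} A346={q26} A356={q31}
C dims 6,15,10; δ0: rk 6, SNF 1^5·2; δ1: rk 9, SNF 1^9
degree 0: 6−6−0 = 0 → Ȟ^0 ≅ 0
degree 1: 15−9−6 = 0 plus torsion [2] → Ȟ^1 ≅ Z/2
degree 2: 10−0−9 = 1 → Ȟ^2 ≅ Z

Ȟ^0(U;F) ≅ 0; Ȟ^1(U;F) ≅ Z/2; Ȟ^2(U;F) ≅ Z


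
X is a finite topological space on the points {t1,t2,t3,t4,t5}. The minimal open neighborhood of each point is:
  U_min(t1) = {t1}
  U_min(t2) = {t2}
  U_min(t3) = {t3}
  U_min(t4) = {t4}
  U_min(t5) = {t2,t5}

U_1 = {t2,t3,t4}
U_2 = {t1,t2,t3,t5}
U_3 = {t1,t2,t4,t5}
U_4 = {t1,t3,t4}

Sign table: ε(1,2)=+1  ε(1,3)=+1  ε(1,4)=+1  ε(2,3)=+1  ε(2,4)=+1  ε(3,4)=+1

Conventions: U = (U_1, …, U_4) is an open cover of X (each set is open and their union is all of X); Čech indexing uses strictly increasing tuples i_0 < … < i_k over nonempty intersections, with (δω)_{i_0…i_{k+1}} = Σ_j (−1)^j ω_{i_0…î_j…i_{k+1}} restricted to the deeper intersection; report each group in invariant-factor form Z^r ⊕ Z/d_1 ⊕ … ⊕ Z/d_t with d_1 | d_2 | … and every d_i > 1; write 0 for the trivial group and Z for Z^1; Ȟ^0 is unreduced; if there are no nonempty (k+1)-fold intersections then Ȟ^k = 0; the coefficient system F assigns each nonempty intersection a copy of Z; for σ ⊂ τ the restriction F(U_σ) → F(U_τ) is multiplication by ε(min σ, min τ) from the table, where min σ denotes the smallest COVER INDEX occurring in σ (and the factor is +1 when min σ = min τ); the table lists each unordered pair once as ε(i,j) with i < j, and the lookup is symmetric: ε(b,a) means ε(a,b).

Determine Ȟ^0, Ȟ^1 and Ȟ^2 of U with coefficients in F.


nerve of the cover:
  U12={t2,t3} U13={t2,t4} U14={t3,t4} U23={t1,t2,t5} U24={t1,t3} U34={t1,t4}
  U123={t2} U124={t3} U134={t4} U234={t1}
C dims 4,6,4; δ0: rk 3, SNF 1^3; δ1: rk 3, SNF 1^3
Ȟ^0 = (4 − 3) − 0 = 1, so Ȟ^0 ≅ Z
Ȟ^1 = (6 − 3) − 3 = 0, so Ȟ^1 ≅ 0
Ȟ^2 = (4 − 0) − 3 = 1, so Ȟ^2 ≅ Z

Ȟ^0 = Z,  Ȟ^1 = 0,  Ȟ^2 = Z


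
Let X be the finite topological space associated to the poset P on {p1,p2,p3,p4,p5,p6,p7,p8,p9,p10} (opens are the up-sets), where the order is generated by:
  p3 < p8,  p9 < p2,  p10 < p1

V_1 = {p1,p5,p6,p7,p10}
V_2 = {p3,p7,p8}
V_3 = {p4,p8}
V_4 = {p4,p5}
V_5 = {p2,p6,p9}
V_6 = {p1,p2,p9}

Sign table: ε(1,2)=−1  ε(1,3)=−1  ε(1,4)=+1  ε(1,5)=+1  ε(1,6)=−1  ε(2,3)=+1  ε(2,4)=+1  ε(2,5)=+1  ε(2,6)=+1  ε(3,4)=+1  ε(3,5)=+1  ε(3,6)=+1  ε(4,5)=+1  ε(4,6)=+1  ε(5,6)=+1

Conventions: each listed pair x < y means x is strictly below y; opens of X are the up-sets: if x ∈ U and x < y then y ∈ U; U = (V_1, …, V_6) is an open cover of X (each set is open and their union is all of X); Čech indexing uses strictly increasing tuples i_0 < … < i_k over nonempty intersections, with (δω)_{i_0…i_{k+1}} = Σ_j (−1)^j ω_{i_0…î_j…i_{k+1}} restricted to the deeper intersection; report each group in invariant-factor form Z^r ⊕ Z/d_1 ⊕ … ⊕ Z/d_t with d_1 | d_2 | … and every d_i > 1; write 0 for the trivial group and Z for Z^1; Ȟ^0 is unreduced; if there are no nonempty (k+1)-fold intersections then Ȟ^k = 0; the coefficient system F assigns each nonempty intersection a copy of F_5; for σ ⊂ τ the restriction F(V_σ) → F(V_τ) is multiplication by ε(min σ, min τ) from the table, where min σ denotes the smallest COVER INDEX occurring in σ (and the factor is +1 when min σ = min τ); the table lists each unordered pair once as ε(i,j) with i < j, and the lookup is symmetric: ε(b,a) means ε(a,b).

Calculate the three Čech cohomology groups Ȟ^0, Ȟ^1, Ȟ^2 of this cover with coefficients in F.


nerve of the cover:
  V12={p7} V14={p5} V15={p6} V16={p1} V23={p8} V34={p4} V56={p2,p9}
C dims 6,7; δ0: rk_F5 6
Ȟ^0 = (6 − 6) − 0 = 0, so Ȟ^0 ≅ 0
Ȟ^1 = (7 − 0) − 6 = 1, so Ȟ^1 ≅ Z/5
Ȟ^2 = (0 − 0) − 0 = 0, so Ȟ^2 ≅ 0

Ȟ^0(U;F) ≅ 0; Ȟ^1(U;F) ≅ Z/5; Ȟ^2(U;F) ≅ 0


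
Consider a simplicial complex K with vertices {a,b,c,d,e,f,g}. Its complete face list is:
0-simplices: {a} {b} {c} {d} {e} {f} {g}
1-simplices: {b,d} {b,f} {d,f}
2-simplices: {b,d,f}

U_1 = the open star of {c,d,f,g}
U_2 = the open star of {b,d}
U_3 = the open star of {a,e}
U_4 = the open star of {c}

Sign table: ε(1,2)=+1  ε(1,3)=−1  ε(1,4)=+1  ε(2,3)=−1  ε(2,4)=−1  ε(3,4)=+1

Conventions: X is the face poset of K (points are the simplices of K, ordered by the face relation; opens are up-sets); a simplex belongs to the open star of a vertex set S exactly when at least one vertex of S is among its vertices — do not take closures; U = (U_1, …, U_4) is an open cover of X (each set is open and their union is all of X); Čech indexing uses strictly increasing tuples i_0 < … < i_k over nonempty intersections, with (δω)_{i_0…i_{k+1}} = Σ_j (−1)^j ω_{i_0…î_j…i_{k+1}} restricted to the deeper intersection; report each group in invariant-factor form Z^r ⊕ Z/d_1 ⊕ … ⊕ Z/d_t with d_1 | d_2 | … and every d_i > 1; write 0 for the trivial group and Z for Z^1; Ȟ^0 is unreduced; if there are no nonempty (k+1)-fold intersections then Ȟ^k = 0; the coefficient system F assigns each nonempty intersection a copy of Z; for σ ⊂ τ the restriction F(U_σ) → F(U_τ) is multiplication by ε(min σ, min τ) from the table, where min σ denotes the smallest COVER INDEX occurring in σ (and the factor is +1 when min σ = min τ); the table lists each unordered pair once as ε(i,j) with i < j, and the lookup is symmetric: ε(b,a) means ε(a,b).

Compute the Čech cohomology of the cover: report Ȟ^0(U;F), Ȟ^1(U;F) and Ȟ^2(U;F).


intersection data:
  U1={{c},{d},{f},{g},{b,d},{b,f},{d,f},{b,d,f}} U2={{b},{d},{b,d},{b,f},{d,f},{b,d,f}} U3={{a},{e}} U4={{c}}
  U12={{d},{b,d},{b,f},{d,f},{b,d,f}} U14={{c}}
C dims 4,2; δ0: rk 2, SNF 1^2
Ȟ^0 = (4 − 2) − 0 = 2, so Ȟ^0 ≅ Z^2
Ȟ^1 = (2 − 0) − 2 = 0, so Ȟ^1 ≅ 0
Ȟ^2 = (0 − 0) − 0 = 0, so Ȟ^2 ≅ 0

Ȟ^0(U;F) ≅ Z^2; Ȟ^1(U;F) ≅ 0; Ȟ^2(U;F) ≅ 0


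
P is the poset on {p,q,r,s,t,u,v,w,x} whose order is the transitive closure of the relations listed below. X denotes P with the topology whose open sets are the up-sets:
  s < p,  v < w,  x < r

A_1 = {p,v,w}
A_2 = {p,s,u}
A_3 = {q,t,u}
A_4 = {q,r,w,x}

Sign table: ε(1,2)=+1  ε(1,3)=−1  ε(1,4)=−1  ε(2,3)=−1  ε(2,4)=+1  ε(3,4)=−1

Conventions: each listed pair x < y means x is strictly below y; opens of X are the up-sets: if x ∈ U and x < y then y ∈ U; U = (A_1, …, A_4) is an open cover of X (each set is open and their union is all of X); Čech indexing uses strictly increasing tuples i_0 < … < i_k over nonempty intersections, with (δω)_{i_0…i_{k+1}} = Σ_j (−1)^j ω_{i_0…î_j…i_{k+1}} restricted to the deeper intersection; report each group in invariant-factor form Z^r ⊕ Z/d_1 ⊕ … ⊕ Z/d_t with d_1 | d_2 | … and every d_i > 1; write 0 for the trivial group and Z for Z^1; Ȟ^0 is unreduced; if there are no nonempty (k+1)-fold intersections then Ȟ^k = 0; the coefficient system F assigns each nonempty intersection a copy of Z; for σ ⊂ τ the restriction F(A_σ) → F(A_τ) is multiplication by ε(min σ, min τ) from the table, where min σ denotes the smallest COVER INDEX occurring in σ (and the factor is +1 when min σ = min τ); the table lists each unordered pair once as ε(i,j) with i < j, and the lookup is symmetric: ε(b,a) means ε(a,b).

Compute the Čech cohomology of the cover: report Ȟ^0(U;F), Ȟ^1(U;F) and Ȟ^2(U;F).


Ȟ^0 = 0, Ȟ^1 = Z/2, Ȟ^2 = 0

intersection data:
  A12={p} A14={w} A23={u} A34={q}
C dims 4,4; δ0: rk 4, SNF 1^3·2
Ȟ^0 = (4 − 4) − 0 = 0, so Ȟ^0 ≅ 0
Ȟ^1 = (4 − 0) − 4 = 0 plus torsion [2], so Ȟ^1 ≅ Z/2
Ȟ^2 = (0 − 0) − 0 = 0, so Ȟ^2 ≅ 0


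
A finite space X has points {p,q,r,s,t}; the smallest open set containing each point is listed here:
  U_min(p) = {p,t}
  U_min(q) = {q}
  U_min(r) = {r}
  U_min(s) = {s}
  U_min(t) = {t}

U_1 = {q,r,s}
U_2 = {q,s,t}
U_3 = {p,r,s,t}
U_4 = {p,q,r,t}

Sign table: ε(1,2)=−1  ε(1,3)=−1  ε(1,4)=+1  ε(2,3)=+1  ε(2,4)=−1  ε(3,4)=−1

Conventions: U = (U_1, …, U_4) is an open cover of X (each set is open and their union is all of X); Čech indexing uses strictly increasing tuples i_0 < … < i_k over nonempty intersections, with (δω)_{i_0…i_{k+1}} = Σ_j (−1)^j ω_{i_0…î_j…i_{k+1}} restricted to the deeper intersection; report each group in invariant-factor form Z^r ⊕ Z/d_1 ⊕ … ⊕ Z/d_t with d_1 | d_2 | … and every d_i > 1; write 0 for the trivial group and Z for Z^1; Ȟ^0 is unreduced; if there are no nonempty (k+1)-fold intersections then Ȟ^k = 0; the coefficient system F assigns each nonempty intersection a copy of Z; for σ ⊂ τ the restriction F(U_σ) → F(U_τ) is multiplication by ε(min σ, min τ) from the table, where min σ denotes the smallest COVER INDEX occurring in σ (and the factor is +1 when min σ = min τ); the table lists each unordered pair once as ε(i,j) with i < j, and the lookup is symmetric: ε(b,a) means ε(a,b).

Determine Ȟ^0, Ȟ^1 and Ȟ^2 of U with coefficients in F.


Ȟ^0(U;F) ≅ Z, Ȟ^1(U;F) ≅ 0 and Ȟ^2(U;F) ≅ Z

cover nerve:
  U12={q,s} U13={r,s} U14={q,r} U23={s,t} U24={q,t} U34={p,r,t}
  U123={s} U124={q} U134={r} U234={t}
C dims 4,6,4; δ0: rk 3, SNF 1^3; δ1: rk 3, SNF 1^3
Ȟ^0: (4−3)−0=1 ⇒ Z
Ȟ^1: (6−3)−3=0 ⇒ 0
Ȟ^2: (4−0)−3=1 ⇒ Z


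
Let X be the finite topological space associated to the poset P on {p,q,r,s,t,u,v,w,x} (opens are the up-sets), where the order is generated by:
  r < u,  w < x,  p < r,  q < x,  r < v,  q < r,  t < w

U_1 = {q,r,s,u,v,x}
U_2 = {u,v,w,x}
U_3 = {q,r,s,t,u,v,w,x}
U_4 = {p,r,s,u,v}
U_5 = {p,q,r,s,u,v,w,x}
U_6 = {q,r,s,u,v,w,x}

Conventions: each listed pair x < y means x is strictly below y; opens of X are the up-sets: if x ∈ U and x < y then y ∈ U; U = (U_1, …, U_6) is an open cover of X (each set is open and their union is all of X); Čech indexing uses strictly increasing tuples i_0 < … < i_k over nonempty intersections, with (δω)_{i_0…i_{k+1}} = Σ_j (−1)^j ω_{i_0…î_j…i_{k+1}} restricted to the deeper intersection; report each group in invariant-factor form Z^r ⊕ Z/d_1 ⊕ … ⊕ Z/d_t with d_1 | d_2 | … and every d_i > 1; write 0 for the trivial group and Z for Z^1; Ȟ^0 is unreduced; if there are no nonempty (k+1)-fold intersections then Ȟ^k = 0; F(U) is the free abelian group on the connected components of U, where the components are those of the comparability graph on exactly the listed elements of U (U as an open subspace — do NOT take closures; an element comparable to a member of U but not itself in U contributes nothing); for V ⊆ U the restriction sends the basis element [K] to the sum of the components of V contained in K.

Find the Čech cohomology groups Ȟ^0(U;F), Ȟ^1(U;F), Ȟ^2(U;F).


Ȟ^0 ≅ Z^2; Ȟ^1 ≅ 0; Ȟ^2 ≅ 0

nonempty overlaps:
  U12={u,v,x} U13={q,r,s,u,v,x} U14={r,s,u,v} U15={q,r,s,u,v,x} U16={q,r,s,u,v,x} U23={u,v,w,x} U24={u,v} U25={u,v,w,x} U26={u,v,w,x} U34={r,s,u,v} U35={q,r,s,u,v,w,x} U36={q,r,s,u,v,w,x} U45={p,r,s,u,v} U46={r,s,u,v} U56={q,r,s,u,v,w,x}
  U123={u,v,x} U124={u,v} U125={u,v,x} U126={u,v,x} U134={r,s,u,v} U135={q,r,s,u,v,x} U136={q,r,s,u,v,x} U145={r,s,u,v} U146={r,s,u,v} U156={q,r,s,u,v,x} U234={u,v} U235={u,v,w,x} U236={u,v,w,x} U245={u,v} U246={u,v} U256={u,v,w,x} U345={r,s,u,v} U346={r,s,u,v} U356={q,r,s,u,v,w,x} U456={r,s,u,v}
  U1234={u,v} U1235={u,v,x} U1236={u,v,x} U1245={u,v} U1246={u,v} U1256={u,v,x} U1345={r,s,u,v} U1346={r,s,u,v} U1356={q,r,s,u,v,x} U1456={r,s,u,v} U2345={u,v} U2346={u,v} U2356={u,v,w,x} U2456={u,v} U3456={r,s,u,v}
  U12345={u,v} U12346={u,v} U12356={u,v,x} U12456={u,v} U13456={r,s,u,v} U23456={u,v}
  U123456={u,v}
components per intersection:
  U1: {q,r,u,v,x} {s}
  U2: {u} {v} {w,x}
  U3: {q,r,t,u,v,w,x} {s}
  U4: {p,r,u,v} {s}
  U5: {p,q,r,u,v,w,x} {s}
  U6: {q,r,u,v,w,x} {s}
  U12: {u} {v} {x}
  U13: {q,r,u,v,x} {s}
  U14: {r,u,v} {s}
  U15: {q,r,u,v,x} {s}
  U16: {q,r,u,v,x} {s}
  U23: {u} {v} {w,x}
  U24: {u} {v}
  U25: {u} {v} {w,x}
  U26: {u} {v} {w,x}
  U34: {r,u,v} {s}
  U35: {q,r,u,v,w,x} {s}
  U36: {q,r,u,v,w,x} {s}
  U45: {p,r,u,v} {s}
  U46: {r,u,v} {s}
  U56: {q,r,u,v,w,x} {s}
  U123: {u} {v} {x}
  U124: {u} {v}
  U125: {u} {v} {x}
  U126: {u} {v} {x}
  U134: {r,u,v} {s}
  U135: {q,r,u,v,x} {s}
  U136: {q,r,u,v,x} {s}
  U145: {r,u,v} {s}
  U146: {r,u,v} {s}
  U156: {q,r,u,v,x} {s}
  U234: {u} {v}
  U235: {u} {v} {w,x}
  U236: {u} {v} {w,x}
  U245: {u} {v}
  U246: {u} {v}
  U256: {u} {v} {w,x}
  U345: {r,u,v} {s}
  U346: {r,u,v} {s}
  U356: {q,r,u,v,w,x} {s}
  U456: {r,u,v} {s}
  U1234: {u} {v}
  U1235: {u} {v} {x}
  U1236: {u} {v} {x}
  U1245: {u} {v}
  U1246: {u} {v}
  U1256: {u} {v} {x}
  U1345: {r,u,v} {s}
  U1346: {r,u,v} {s}
  U1356: {q,r,u,v,x} {s}
  U1456: {r,u,v} {s}
  U2345: {u} {v}
  U2346: {u} {v}
  U2356: {u} {v} {w,x}
  U2456: {u} {v}
  U3456: {r,u,v} {s}
  U12345: {u} {v}
  U12346: {u} {v}
  U12356: {u} {v} {x}
  U12456: {u} {v}
  U13456: {r,u,v} {s}
  U23456: {u} {v}
  U123456: {u} {v}
C dims 13,34,46,34; δ0: rk 11, SNF 1^11; δ1: rk 23, SNF 1^23; δ2: rk 23, SNF 1^23
degree 0: 13−11−0 = 2 → Ȟ^0 ≅ Z^2
degree 1: 34−23−11 = 0 → Ȟ^1 ≅ 0
degree 2: 46−23−23 = 0 → Ȟ^2 ≅ 0


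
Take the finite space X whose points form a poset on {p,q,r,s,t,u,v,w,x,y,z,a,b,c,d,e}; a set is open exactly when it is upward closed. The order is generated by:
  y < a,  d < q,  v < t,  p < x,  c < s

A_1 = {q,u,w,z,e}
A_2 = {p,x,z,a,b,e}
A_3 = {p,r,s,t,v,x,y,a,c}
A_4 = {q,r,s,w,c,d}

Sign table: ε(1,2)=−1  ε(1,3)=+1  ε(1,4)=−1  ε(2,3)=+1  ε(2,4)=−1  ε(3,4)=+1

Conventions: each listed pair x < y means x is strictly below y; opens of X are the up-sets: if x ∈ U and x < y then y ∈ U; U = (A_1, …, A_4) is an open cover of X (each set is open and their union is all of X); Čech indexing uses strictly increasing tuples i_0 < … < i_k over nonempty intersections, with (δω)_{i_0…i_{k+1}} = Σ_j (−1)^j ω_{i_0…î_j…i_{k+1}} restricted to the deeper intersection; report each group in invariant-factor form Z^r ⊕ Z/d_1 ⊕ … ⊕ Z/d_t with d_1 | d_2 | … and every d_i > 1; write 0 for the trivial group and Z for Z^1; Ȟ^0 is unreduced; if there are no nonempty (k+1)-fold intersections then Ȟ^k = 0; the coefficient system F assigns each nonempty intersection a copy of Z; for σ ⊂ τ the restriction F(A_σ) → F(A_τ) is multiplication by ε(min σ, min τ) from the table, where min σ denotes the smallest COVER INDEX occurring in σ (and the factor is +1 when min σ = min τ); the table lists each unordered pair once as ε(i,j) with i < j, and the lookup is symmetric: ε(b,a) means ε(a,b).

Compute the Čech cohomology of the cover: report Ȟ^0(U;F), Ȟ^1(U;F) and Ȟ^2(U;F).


Ȟ^0 = Z; Ȟ^1 = Z; Ȟ^2 = 0

intersection data:
  A12={z,e} A14={q,w} A23={p,x,a} A34={r,s,c}
C dims 4,4; δ0: rk 3, SNF 1^3
Ȟ^0 = (4 − 3) − 0 = 1, so Ȟ^0 ≅ Z
Ȟ^1 = (4 − 0) − 3 = 1, so Ȟ^1 ≅ Z
Ȟ^2 = (0 − 0) − 0 = 0, so Ȟ^2 ≅ 0


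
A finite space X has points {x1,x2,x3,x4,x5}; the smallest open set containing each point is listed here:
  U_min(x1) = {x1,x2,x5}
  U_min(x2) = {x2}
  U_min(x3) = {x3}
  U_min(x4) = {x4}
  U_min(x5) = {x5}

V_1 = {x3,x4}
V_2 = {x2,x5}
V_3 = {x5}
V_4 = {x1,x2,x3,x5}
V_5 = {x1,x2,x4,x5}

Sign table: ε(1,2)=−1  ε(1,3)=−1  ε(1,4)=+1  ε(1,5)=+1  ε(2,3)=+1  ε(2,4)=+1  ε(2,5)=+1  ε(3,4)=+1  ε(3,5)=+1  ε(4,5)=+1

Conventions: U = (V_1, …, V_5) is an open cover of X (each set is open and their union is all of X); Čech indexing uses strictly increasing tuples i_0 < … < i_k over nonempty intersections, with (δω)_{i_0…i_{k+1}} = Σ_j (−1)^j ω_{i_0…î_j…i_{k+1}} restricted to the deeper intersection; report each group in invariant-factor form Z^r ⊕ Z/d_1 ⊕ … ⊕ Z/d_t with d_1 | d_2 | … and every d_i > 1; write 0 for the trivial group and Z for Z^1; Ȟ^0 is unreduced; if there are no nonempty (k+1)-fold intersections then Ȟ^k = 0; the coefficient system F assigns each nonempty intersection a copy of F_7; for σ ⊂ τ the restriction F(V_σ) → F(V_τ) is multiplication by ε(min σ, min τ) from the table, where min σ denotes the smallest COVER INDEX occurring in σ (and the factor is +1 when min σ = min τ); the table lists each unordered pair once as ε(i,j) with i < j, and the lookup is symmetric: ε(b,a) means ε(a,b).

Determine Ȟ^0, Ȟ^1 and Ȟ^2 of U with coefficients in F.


Ȟ^0 = Z/7; Ȟ^1 = Z/7; Ȟ^2 = 0

nerve simplices:
  V14={x3} V15={x4} V23={x5} V24={x2,x5} V25={x2,x5} V34={x5} V35={x5} V45={x1,x2,x5}
  V234={x5} V235={x5} V245={x2,x5} V345={x5}
  V2345={x5}
C dims 5,8,4,1; δ0: rk_F7 4; δ1: rk_F7 3; δ2: rk_F7 1
degree 0: 5−4−0 = 1 → Ȟ^0 ≅ Z/7
degree 1: 8−3−4 = 1 → Ȟ^1 ≅ Z/7
degree 2: 4−1−3 = 0 → Ȟ^2 ≅ 0


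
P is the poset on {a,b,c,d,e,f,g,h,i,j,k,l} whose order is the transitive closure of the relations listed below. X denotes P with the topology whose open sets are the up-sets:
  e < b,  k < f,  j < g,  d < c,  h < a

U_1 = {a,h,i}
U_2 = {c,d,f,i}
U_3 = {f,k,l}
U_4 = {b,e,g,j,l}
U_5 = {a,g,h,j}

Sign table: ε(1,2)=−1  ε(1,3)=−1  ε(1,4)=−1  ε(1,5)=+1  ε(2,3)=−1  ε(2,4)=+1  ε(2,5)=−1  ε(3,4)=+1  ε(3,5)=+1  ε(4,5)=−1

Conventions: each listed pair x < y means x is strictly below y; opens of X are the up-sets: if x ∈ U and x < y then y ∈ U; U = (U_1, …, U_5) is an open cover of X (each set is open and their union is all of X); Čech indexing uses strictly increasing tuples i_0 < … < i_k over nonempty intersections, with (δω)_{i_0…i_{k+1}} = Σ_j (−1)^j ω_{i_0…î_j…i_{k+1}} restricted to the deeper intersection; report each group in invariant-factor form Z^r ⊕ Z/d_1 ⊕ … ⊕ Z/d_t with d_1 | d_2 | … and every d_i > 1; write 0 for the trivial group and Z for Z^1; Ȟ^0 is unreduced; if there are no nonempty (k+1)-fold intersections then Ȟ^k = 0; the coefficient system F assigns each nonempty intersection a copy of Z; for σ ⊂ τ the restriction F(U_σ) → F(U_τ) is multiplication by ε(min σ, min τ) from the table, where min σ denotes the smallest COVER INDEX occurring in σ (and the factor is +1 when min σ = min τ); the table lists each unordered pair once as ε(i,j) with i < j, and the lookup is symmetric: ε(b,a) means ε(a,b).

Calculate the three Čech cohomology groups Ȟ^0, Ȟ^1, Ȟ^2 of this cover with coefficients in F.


Ȟ^0(U;F) ≅ 0,  Ȟ^1(U;F) ≅ Z/2,  Ȟ^2(U;F) ≅ 0

nerve of the cover:
  U12={i} U15={a,h} U23={f} U34={l} U45={g,j}
C dims 5,5; δ0: rk 5, SNF 1^4·2
Ȟ^0 = (5 − 5) − 0 = 0, so Ȟ^0 ≅ 0
Ȟ^1 = (5 − 0) − 5 = 0 plus torsion [2], so Ȟ^1 ≅ Z/2
Ȟ^2 = (0 − 0) − 0 = 0, so Ȟ^2 ≅ 0


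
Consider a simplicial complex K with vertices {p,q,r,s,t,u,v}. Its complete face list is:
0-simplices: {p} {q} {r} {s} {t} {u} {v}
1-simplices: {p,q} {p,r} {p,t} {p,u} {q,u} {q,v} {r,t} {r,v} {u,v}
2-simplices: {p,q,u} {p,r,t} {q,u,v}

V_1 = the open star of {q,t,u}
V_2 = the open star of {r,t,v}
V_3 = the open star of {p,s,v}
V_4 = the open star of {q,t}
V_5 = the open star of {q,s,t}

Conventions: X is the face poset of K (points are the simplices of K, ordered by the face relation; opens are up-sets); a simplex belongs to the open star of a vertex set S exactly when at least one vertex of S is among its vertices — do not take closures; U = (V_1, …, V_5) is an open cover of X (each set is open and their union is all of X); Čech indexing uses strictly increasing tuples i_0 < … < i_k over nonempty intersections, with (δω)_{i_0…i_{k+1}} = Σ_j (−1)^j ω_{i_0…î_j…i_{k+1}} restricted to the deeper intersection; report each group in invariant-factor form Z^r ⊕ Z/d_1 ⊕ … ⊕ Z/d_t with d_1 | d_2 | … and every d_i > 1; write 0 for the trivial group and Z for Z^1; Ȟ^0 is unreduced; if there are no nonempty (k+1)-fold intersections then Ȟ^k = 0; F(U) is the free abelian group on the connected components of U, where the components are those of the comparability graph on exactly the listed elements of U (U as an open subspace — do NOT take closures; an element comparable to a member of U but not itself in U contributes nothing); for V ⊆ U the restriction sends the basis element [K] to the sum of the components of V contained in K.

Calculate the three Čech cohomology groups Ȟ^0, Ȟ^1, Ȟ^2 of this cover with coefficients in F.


Ȟ^0 ≅ Z^2; Ȟ^1 ≅ Z; Ȟ^2 ≅ 0

cover nerve:
  V1={{q},{t},{u},{p,q},{p,t},{p,u},{q,u},{q,v},{r,t},{u,v},{p,q,u},{p,r,t},{q,u,v}} V2={{r},{t},{v},{p,r},{p,t},{q,v},{r,t},{r,v},{u,v},{p,r,t},{q,u,v}} V3={{p},{s},{v},{p,q},{p,r},{p,t},{p,u},{q,v},{r,v},{u,v},{p,q,u},{p,r,t},{q,u,v}} V4={{q},{t},{p,q},{p,t},{q,u},{q,v},{r,t},{p,q,u},{p,r,t},{q,u,v}} V5={{q},{s},{t},{p,q},{p,t},{q,u},{q,v},{r,t},{p,q,u},{p,r,t},{q,u,v}}
  V12={{t},{p,t},{q,v},{r,t},{u,v},{p,r,t},{q,u,v}} V13={{p,q},{p,t},{p,u},{q,v},{u,v},{p,q,u},{p,r,t},{q,u,v}} V14={{q},{t},{p,q},{p,t},{q,u},{q,v},{r,t},{p,q,u},{p,r,t},{q,u,v}} V15={{q},{t},{p,q},{p,t},{q,u},{q,v},{r,t},{p,q,u},{p,r,t},{q,u,v}} V23={{v},{p,r},{p,t},{q,v},{r,v},{u,v},{p,r,t},{q,u,v}} V24={{t},{p,t},{q,v},{r,t},{p,r,t},{q,u,v}} V25={{t},{p,t},{q,v},{r,t},{p,r,t},{q,u,v}} V34={{p,q},{p,t},{q,v},{p,q,u},{p,r,t},{q,u,v}} V35={{s},{p,q},{p,t},{q,v},{p,q,u},{p,r,t},{q,u,v}} V45={{q},{t},{p,q},{p,t},{q,u},{q,v},{r,t},{p,q,u},{p,r,t},{q,u,v}}
  V123={{p,t},{q,v},{u,v},{p,r,t},{q,u,v}} V124={{t},{p,t},{q,v},{r,t},{p,r,t},{q,u,v}} V125={{t},{p,t},{q,v},{r,t},{p,r,t},{q,u,v}} V134={{p,q},{p,t},{q,v},{p,q,u},{p,r,t},{q,u,v}} V135={{p,q},{p,t},{q,v},{p,q,u},{p,r,t},{q,u,v}} V145={{q},{t},{p,q},{p,t},{q,u},{q,v},{r,t},{p,q,u},{p,r,t},{q,u,v}} V234={{p,t},{q,v},{p,r,t},{q,u,v}} V235={{p,t},{q,v},{p,r,t},{q,u,v}} V245={{t},{p,t},{q,v},{r,t},{p,r,t},{q,u,v}} V345={{p,q},{p,t},{q,v},{p,q,u},{p,r,t},{q,u,v}}
  V1234={{p,t},{q,v},{p,r,t},{q,u,v}} V1235={{p,t},{q,v},{p,r,t},{q,u,v}} V1245={{t},{p,t},{q,v},{r,t},{p,r,t},{q,u,v}} V1345={{p,q},{p,t},{q,v},{p,q,u},{p,r,t},{q,u,v}} V2345={{p,t},{q,v},{p,r,t},{q,u,v}}
  V12345={{p,t},{q,v},{p,r,t},{q,u,v}}
components per intersection:
  V1: {{q},{u},{p,q},{p,u},{q,u},{q,v},{u,v},{p,q,u},{q,u,v}} {{t},{p,t},{r,t},{p,r,t}}
  V2: {{r},{t},{v},{p,r},{p,t},{q,v},{r,t},{r,v},{u,v},{p,r,t},{q,u,v}}
  V3: {{p},{p,q},{p,r},{p,t},{p,u},{p,q,u},{p,r,t}} {{s}} {{v},{q,v},{r,v},{u,v},{q,u,v}}
  V4: {{q},{p,q},{q,u},{q,v},{p,q,u},{q,u,v}} {{t},{p,t},{r,t},{p,r,t}}
  V5: {{q},{p,q},{q,u},{q,v},{p,q,u},{q,u,v}} {{s}} {{t},{p,t},{r,t},{p,r,t}}
  V12: {{t},{p,t},{r,t},{p,r,t}} {{q,v},{u,v},{q,u,v}}
  V13: {{p,q},{p,u},{p,q,u}} {{p,t},{p,r,t}} {{q,v},{u,v},{q,u,v}}
  V14: {{q},{p,q},{q,u},{q,v},{p,q,u},{q,u,v}} {{t},{p,t},{r,t},{p,r,t}}
  V15: {{q},{p,q},{q,u},{q,v},{p,q,u},{q,u,v}} {{t},{p,t},{r,t},{p,r,t}}
  V23: {{v},{q,v},{r,v},{u,v},{q,u,v}} {{p,r},{p,t},{p,r,t}}
  V24: {{t},{p,t},{r,t},{p,r,t}} {{q,v},{q,u,v}}
  V25: {{t},{p,t},{r,t},{p,r,t}} {{q,v},{q,u,v}}
  V34: {{p,q},{p,q,u}} {{p,t},{p,r,t}} {{q,v},{q,u,v}}
  V35: {{s}} {{p,q},{p,q,u}} {{p,t},{p,r,t}} {{q,v},{q,u,v}}
  V45: {{q},{p,q},{q,u},{q,v},{p,q,u},{q,u,v}} {{t},{p,t},{r,t},{p,r,t}}
  V123: {{p,t},{p,r,t}} {{q,v},{u,v},{q,u,v}}
  V124: {{t},{p,t},{r,t},{p,r,t}} {{q,v},{q,u,v}}
  V125: {{t},{p,t},{r,t},{p,r,t}} {{q,v},{q,u,v}}
  V134: {{p,q},{p,q,u}} {{p,t},{p,r,t}} {{q,v},{q,u,v}}
  V135: {{p,q},{p,q,u}} {{p,t},{p,r,t}} {{q,v},{q,u,v}}
  V145: {{q},{p,q},{q,u},{q,v},{p,q,u},{q,u,v}} {{t},{p,t},{r,t},{p,r,t}}
  V234: {{p,t},{p,r,t}} {{q,v},{q,u,v}}
  V235: {{p,t},{p,r,t}} {{q,v},{q,u,v}}
  V245: {{t},{p,t},{r,t},{p,r,t}} {{q,v},{q,u,v}}
  V345: {{p,q},{p,q,u}} {{p,t},{p,r,t}} {{q,v},{q,u,v}}
  V1234: {{p,t},{p,r,t}} {{q,v},{q,u,v}}
  V1235: {{p,t},{p,r,t}} {{q,v},{q,u,v}}
  V1245: {{t},{p,t},{r,t},{p,r,t}} {{q,v},{q,u,v}}
  V1345: {{p,q},{p,q,u}} {{p,t},{p,r,t}} {{q,v},{q,u,v}}
  V2345: {{p,t},{p,r,t}} {{q,v},{q,u,v}}
  V12345: {{p,t},{p,r,t}} {{q,v},{q,u,v}}
C dims 11,24,23,11; δ0: rk 9, SNF 1^9; δ1: rk 14, SNF 1^14; δ2: rk 9, SNF 1^9
Ȟ^0: (11−9)−0=2 ⇒ Z^2
Ȟ^1: (24−14)−9=1 ⇒ Z
Ȟ^2: (23−9)−14=0 ⇒ 0


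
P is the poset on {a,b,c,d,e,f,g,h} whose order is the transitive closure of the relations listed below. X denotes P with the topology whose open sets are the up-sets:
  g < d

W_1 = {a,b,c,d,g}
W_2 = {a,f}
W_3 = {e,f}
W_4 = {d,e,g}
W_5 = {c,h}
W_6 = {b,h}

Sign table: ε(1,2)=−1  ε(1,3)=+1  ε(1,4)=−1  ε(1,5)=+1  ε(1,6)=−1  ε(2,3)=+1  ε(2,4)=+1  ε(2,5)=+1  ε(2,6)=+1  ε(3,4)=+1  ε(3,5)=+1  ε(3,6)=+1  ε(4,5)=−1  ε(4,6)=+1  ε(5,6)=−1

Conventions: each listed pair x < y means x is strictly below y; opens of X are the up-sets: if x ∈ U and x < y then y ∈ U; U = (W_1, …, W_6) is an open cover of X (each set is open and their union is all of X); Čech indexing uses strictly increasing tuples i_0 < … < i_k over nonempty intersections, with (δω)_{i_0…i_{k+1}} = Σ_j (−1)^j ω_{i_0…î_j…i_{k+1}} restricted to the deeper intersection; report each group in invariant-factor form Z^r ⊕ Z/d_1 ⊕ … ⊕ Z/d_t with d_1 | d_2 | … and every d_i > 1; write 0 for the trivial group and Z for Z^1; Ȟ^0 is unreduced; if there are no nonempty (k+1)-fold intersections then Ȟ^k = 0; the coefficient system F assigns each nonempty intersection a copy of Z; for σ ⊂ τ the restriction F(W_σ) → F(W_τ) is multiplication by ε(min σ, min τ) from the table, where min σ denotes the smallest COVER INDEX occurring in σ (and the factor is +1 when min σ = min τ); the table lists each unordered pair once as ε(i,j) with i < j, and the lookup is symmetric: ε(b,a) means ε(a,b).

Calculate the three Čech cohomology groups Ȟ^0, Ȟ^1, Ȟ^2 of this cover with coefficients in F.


Ȟ^0 ≅ Z, Ȟ^1 ≅ Z^2, Ȟ^2 ≅ 0

nonempty intersections:
  W12={a} W14={d,g} W15={c} W16={b} W23={f} W34={e} W56={h}
C dims 6,7; δ0: rk 5, SNF 1^5
Ȟ^0: (6−5)−0=1 ⇒ Z
Ȟ^1: (7−0)−5=2 ⇒ Z^2
Ȟ^2: (0−0)−0=0 ⇒ 0


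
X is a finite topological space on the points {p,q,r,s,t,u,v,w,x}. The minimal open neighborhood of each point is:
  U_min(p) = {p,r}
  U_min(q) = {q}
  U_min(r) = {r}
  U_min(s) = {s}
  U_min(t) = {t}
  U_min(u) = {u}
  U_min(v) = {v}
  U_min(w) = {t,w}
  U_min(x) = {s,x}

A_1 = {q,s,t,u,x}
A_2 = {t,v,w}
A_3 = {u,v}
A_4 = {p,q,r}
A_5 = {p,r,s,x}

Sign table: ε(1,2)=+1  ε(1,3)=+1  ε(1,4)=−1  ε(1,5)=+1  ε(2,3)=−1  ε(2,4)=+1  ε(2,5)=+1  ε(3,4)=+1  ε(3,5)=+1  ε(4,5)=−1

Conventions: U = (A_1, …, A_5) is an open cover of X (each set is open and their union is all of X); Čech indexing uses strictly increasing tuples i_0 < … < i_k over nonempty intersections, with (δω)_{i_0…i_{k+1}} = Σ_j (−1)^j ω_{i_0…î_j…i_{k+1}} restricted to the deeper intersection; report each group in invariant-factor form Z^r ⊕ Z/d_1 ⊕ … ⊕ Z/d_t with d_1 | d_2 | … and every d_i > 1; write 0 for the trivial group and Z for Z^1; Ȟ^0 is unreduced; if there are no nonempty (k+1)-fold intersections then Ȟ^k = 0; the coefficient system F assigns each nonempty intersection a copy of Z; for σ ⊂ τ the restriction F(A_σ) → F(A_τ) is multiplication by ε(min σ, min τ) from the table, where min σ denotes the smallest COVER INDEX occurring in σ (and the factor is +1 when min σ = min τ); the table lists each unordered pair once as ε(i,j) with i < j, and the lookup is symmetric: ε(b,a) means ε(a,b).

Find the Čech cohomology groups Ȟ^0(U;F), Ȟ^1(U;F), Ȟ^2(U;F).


Ȟ^0 ≅ 0,  Ȟ^1 ≅ Z ⊕ Z/2,  Ȟ^2 ≅ 0

nerve simplices:
  A12={t} A13={u} A14={q} A15={s,x} A23={v} A45={p,r}
C dims 5,6; δ0: rk 5, SNF 1^4·2
degree 0: 5−5−0 = 0 → Ȟ^0 ≅ 0
degree 1: 6−0−5 = 1 plus torsion [2] → Ȟ^1 ≅ Z ⊕ Z/2
degree 2: 0−0−0 = 0 → Ȟ^2 ≅ 0
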